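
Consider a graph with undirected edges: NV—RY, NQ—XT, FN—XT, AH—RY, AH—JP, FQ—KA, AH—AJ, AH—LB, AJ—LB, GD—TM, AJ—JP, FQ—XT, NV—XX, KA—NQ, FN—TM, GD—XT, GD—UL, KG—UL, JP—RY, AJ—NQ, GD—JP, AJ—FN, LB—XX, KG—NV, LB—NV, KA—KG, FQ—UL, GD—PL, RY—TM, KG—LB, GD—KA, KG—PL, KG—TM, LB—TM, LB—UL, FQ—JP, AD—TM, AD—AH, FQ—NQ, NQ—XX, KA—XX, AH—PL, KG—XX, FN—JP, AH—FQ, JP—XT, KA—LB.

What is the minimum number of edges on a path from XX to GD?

Level 0: XX
Level 1: KA, KG, LB, NQ, NV
Level 2: AH, AJ, FQ, GD, PL, RY, TM, UL, XT
Level 3: AD, FN, JP
GD first appears at level 2.

2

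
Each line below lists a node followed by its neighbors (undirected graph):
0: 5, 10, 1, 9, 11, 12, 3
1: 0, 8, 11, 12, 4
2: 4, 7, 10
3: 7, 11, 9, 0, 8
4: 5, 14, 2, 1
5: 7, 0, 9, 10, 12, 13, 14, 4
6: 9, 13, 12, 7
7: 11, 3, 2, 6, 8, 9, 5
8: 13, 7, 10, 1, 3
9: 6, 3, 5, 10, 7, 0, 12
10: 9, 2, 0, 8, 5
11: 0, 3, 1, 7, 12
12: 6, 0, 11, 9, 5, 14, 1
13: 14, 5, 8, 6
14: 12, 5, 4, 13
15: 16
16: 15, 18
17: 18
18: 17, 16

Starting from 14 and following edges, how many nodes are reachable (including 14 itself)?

15

BFS from 14 visits: 14, 13, 12, 5, 4, 8, 6, 11, 9, 1, 0, 10, 7, 2, 3
Reachable nodes: 15 of 19 total.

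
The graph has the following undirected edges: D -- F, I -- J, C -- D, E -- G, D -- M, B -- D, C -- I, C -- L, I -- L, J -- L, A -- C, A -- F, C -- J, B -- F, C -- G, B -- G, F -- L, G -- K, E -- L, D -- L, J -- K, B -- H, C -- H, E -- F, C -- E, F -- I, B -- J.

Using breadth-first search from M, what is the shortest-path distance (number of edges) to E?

3

Level 0: M
Level 1: D
Level 2: B, C, F, L
Level 3: A, E, G, H, I, J
Level 4: K
E first appears at level 3.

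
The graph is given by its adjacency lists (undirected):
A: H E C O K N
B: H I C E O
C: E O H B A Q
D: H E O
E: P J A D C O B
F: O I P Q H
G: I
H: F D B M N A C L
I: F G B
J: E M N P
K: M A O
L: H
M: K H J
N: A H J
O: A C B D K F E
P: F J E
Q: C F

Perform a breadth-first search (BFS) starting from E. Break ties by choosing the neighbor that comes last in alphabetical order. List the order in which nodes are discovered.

Visit E; enqueue P, O, J, D, C, B, A → queue [P, O, J, D, C, B, A]
Visit P; enqueue F → queue [O, J, D, C, B, A, F]
Visit O; enqueue K → queue [J, D, C, B, A, F, K]
Visit J; enqueue N, M → queue [D, C, B, A, F, K, N, M]
Visit D; enqueue H → queue [C, B, A, F, K, N, M, H]
Visit C; enqueue Q → queue [B, A, F, K, N, M, H, Q]
Visit B; enqueue I → queue [A, F, K, N, M, H, Q, I]
Visit A → queue [F, K, N, M, H, Q, I]
Visit F → queue [K, N, M, H, Q, I]
Visit K → queue [N, M, H, Q, I]
Visit N → queue [M, H, Q, I]
Visit M → queue [H, Q, I]
Visit H; enqueue L → queue [Q, I, L]
Visit Q → queue [I, L]
Visit I; enqueue G → queue [L, G]
Visit L → queue [G]
Visit G → queue []

E, P, O, J, D, C, B, A, F, K, N, M, H, Q, I, L, G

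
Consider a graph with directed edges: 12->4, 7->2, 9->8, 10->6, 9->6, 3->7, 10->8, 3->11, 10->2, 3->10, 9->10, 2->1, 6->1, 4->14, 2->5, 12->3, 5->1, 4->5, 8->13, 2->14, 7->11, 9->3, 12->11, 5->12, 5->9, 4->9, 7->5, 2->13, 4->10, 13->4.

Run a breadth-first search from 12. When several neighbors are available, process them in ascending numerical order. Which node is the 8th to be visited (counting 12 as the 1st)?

9

Visit 12; enqueue 3, 4, 11 → queue [3, 4, 11]
Visit 3; enqueue 7, 10 → queue [4, 11, 7, 10]
Visit 4; enqueue 5, 9, 14 → queue [11, 7, 10, 5, 9, 14]
Visit 11 → queue [7, 10, 5, 9, 14]
Visit 7; enqueue 2 → queue [10, 5, 9, 14, 2]
Visit 10; enqueue 6, 8 → queue [5, 9, 14, 2, 6, 8]
Visit 5; enqueue 1 → queue [9, 14, 2, 6, 8, 1]
Visit 9 → queue [14, 2, 6, 8, 1]
Visit 14 → queue [2, 6, 8, 1]
Visit 2; enqueue 13 → queue [6, 8, 1, 13]
Visit 6 → queue [8, 1, 13]
Visit 8 → queue [1, 13]
Visit 1 → queue [13]
Visit 13 → queue []

Visit order: 12, 3, 4, 11, 7, 10, 5, 9, 14, 2, 6, 8, 1, 13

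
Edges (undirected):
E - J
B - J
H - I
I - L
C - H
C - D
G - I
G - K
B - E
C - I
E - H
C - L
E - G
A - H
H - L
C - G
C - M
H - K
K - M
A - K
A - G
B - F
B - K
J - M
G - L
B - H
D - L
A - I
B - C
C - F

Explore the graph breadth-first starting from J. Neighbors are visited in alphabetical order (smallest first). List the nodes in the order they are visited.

J -> B -> E -> M -> C -> F -> H -> K -> G -> D -> I -> L -> A

Visit J; enqueue B, E, M → queue [B, E, M]
Visit B; enqueue C, F, H, K → queue [E, M, C, F, H, K]
Visit E; enqueue G → queue [M, C, F, H, K, G]
Visit M → queue [C, F, H, K, G]
Visit C; enqueue D, I, L → queue [F, H, K, G, D, I, L]
Visit F → queue [H, K, G, D, I, L]
Visit H; enqueue A → queue [K, G, D, I, L, A]
Visit K → queue [G, D, I, L, A]
Visit G → queue [D, I, L, A]
Visit D → queue [I, L, A]
Visit I → queue [L, A]
Visit L → queue [A]
Visit A → queue []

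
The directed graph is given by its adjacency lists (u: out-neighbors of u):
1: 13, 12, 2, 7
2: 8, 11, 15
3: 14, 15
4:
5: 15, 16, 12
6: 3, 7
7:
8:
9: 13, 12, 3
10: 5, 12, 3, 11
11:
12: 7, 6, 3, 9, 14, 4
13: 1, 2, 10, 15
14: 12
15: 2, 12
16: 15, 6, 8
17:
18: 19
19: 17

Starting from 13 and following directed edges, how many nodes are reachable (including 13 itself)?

BFS from 13 visits: 13, 15, 10, 2, 1, 12, 11, 5, 3, 8, 7, 14, 9, 6, 4, 16
Reachable nodes: 16 of 19 total.

16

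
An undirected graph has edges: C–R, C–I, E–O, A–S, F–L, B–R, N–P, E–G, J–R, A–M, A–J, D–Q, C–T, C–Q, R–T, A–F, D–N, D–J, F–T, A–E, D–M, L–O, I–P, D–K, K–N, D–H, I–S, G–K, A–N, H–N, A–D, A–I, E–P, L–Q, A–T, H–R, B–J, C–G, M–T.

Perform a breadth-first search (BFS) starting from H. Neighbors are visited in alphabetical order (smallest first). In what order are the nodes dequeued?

H, D, N, R, A, J, K, M, Q, P, B, C, T, E, F, I, S, G, L, O

Visit H; enqueue D, N, R → queue [D, N, R]
Visit D; enqueue A, J, K, M, Q → queue [N, R, A, J, K, M, Q]
Visit N; enqueue P → queue [R, A, J, K, M, Q, P]
Visit R; enqueue B, C, T → queue [A, J, K, M, Q, P, B, C, T]
Visit A; enqueue E, F, I, S → queue [J, K, M, Q, P, B, C, T, E, F, I, S]
Visit J → queue [K, M, Q, P, B, C, T, E, F, I, S]
Visit K; enqueue G → queue [M, Q, P, B, C, T, E, F, I, S, G]
Visit M → queue [Q, P, B, C, T, E, F, I, S, G]
Visit Q; enqueue L → queue [P, B, C, T, E, F, I, S, G, L]
Visit P → queue [B, C, T, E, F, I, S, G, L]
Visit B → queue [C, T, E, F, I, S, G, L]
Visit C → queue [T, E, F, I, S, G, L]
Visit T → queue [E, F, I, S, G, L]
Visit E; enqueue O → queue [F, I, S, G, L, O]
Visit F → queue [I, S, G, L, O]
Visit I → queue [S, G, L, O]
Visit S → queue [G, L, O]
Visit G → queue [L, O]
Visit L → queue [O]
Visit O → queue []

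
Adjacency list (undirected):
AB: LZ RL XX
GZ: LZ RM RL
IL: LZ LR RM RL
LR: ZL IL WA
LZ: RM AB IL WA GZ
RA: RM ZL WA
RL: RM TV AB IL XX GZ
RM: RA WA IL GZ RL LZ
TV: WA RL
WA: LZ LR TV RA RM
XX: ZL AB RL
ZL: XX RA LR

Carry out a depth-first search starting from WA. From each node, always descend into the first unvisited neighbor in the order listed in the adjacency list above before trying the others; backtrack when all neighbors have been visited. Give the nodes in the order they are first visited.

WA, LZ, RM, RA, ZL, XX, AB, RL, TV, IL, LR, GZ

Visit WA
WA → LZ
LZ → RM
RM → RA
RA → ZL
ZL → XX
XX → AB
AB → RL
RL → TV
RL → IL
IL → LR
RL → GZ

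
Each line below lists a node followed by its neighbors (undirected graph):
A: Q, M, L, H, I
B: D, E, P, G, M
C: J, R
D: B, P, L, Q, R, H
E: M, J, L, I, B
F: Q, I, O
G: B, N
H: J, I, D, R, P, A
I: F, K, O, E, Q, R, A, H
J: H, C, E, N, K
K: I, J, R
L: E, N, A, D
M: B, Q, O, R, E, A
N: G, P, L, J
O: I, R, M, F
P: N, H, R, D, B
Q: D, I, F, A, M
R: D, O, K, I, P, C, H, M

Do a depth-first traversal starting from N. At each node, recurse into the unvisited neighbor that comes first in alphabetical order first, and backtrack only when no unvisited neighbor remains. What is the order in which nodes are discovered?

N G B D H A I E J C R K M O F Q P L

Visit N
N → G
G → B
B → D
D → H
H → A
A → I
I → E
E → J
J → C
C → R
R → K
R → M
M → O
O → F
F → Q
R → P
E → L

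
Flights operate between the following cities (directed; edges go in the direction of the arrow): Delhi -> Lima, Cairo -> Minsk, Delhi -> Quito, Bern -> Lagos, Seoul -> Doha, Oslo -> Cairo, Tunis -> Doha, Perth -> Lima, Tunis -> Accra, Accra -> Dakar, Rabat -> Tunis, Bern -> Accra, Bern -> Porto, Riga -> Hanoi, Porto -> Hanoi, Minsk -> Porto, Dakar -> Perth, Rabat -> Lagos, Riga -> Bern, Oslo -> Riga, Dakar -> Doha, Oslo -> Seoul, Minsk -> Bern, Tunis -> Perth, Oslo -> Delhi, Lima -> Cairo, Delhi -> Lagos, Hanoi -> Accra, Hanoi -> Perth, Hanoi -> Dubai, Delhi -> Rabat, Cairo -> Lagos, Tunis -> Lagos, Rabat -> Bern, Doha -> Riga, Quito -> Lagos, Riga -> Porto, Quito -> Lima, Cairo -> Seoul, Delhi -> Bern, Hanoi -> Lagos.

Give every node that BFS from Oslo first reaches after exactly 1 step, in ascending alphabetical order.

Cairo, Delhi, Riga, Seoul

Level 0: Oslo
Level 1: Cairo, Delhi, Riga, Seoul
Level 2: Bern, Doha, Hanoi, Lagos, Lima, Minsk, Porto, Quito, Rabat
Level 3: Accra, Dubai, Perth, Tunis
Level 4: Dakar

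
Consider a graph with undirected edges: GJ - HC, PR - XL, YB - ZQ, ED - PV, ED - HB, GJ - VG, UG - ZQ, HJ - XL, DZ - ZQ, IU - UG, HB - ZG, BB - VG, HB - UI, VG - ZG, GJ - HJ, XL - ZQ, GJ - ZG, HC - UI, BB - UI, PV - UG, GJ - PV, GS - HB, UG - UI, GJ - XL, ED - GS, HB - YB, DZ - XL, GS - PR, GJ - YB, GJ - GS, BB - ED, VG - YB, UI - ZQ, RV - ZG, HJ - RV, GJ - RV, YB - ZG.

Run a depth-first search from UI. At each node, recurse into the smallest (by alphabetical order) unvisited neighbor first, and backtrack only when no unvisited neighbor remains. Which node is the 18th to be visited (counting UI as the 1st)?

IU

Visit UI
UI → BB
BB → ED
ED → GS
GS → GJ
GJ → HC
GJ → HJ
HJ → RV
RV → ZG
ZG → HB
HB → YB
YB → VG
YB → ZQ
ZQ → DZ
DZ → XL
XL → PR
ZQ → UG
UG → IU
UG → PV

Visit order: UI, BB, ED, GS, GJ, HC, HJ, RV, ZG, HB, YB, VG, ZQ, DZ, XL, PR, UG, IU, PV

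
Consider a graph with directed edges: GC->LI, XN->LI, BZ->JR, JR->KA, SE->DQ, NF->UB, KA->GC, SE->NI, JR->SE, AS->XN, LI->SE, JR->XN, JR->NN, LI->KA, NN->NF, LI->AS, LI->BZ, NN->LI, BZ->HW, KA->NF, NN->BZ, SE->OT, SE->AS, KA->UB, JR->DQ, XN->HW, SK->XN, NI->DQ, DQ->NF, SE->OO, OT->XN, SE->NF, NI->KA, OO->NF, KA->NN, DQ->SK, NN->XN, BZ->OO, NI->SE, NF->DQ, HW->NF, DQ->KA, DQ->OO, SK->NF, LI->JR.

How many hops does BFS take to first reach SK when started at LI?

3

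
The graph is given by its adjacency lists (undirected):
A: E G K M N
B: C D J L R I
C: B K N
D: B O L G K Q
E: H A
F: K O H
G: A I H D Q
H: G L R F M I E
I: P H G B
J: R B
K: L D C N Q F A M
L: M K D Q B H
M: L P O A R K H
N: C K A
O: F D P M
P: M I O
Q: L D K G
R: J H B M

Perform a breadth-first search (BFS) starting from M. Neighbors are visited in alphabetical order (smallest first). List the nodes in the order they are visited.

Visit M; enqueue A, H, K, L, O, P, R → queue [A, H, K, L, O, P, R]
Visit A; enqueue E, G, N → queue [H, K, L, O, P, R, E, G, N]
Visit H; enqueue F, I → queue [K, L, O, P, R, E, G, N, F, I]
Visit K; enqueue C, D, Q → queue [L, O, P, R, E, G, N, F, I, C, D, Q]
Visit L; enqueue B → queue [O, P, R, E, G, N, F, I, C, D, Q, B]
Visit O → queue [P, R, E, G, N, F, I, C, D, Q, B]
Visit P → queue [R, E, G, N, F, I, C, D, Q, B]
Visit R; enqueue J → queue [E, G, N, F, I, C, D, Q, B, J]
Visit E → queue [G, N, F, I, C, D, Q, B, J]
Visit G → queue [N, F, I, C, D, Q, B, J]
Visit N → queue [F, I, C, D, Q, B, J]
Visit F → queue [I, C, D, Q, B, J]
Visit I → queue [C, D, Q, B, J]
Visit C → queue [D, Q, B, J]
Visit D → queue [Q, B, J]
Visit Q → queue [B, J]
Visit B → queue [J]
Visit J → queue []

M A H K L O P R E G N F I C D Q B J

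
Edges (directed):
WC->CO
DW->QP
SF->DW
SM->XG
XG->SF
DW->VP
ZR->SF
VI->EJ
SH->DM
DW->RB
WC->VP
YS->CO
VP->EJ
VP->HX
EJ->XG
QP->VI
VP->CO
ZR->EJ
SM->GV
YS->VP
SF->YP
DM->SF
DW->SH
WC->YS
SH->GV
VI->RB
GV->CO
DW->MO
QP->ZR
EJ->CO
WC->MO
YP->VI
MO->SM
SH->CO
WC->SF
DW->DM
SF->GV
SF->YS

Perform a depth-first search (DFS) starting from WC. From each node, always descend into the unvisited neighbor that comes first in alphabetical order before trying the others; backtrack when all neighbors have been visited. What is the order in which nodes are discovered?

Visit WC
WC → CO
WC → MO
MO → SM
SM → GV
SM → XG
XG → SF
SF → DW
DW → DM
DW → QP
QP → VI
VI → EJ
VI → RB
QP → ZR
DW → SH
DW → VP
VP → HX
SF → YP
SF → YS

WC → CO → MO → SM → GV → XG → SF → DW → DM → QP → VI → EJ → RB → ZR → SH → VP → HX → YP → YS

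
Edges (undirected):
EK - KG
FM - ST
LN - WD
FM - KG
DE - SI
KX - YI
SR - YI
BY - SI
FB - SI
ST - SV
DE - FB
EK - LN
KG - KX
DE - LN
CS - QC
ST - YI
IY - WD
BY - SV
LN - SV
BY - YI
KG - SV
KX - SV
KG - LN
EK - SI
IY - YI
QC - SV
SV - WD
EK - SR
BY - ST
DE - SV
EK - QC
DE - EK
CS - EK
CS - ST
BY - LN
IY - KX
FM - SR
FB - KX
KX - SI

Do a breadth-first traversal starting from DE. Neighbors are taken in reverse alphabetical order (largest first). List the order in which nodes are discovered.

Visit DE; enqueue SV, SI, LN, FB, EK → queue [SV, SI, LN, FB, EK]
Visit SV; enqueue WD, ST, QC, KX, KG, BY → queue [SI, LN, FB, EK, WD, ST, QC, KX, KG, BY]
Visit SI → queue [LN, FB, EK, WD, ST, QC, KX, KG, BY]
Visit LN → queue [FB, EK, WD, ST, QC, KX, KG, BY]
Visit FB → queue [EK, WD, ST, QC, KX, KG, BY]
Visit EK; enqueue SR, CS → queue [WD, ST, QC, KX, KG, BY, SR, CS]
Visit WD; enqueue IY → queue [ST, QC, KX, KG, BY, SR, CS, IY]
Visit ST; enqueue YI, FM → queue [QC, KX, KG, BY, SR, CS, IY, YI, FM]
Visit QC → queue [KX, KG, BY, SR, CS, IY, YI, FM]
Visit KX → queue [KG, BY, SR, CS, IY, YI, FM]
Visit KG → queue [BY, SR, CS, IY, YI, FM]
Visit BY → queue [SR, CS, IY, YI, FM]
Visit SR → queue [CS, IY, YI, FM]
Visit CS → queue [IY, YI, FM]
Visit IY → queue [YI, FM]
Visit YI → queue [FM]
Visit FM → queue []

DE, SV, SI, LN, FB, EK, WD, ST, QC, KX, KG, BY, SR, CS, IY, YI, FM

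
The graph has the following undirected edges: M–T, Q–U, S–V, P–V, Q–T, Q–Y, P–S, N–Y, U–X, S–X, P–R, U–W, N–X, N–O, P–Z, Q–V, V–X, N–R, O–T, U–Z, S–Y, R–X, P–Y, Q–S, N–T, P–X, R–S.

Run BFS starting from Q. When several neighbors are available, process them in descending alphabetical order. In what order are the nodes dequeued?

Visit Q; enqueue Y, V, U, T, S → queue [Y, V, U, T, S]
Visit Y; enqueue P, N → queue [V, U, T, S, P, N]
Visit V; enqueue X → queue [U, T, S, P, N, X]
Visit U; enqueue Z, W → queue [T, S, P, N, X, Z, W]
Visit T; enqueue O, M → queue [S, P, N, X, Z, W, O, M]
Visit S; enqueue R → queue [P, N, X, Z, W, O, M, R]
Visit P → queue [N, X, Z, W, O, M, R]
Visit N → queue [X, Z, W, O, M, R]
Visit X → queue [Z, W, O, M, R]
Visit Z → queue [W, O, M, R]
Visit W → queue [O, M, R]
Visit O → queue [M, R]
Visit M → queue [R]
Visit R → queue []

Q, Y, V, U, T, S, P, N, X, Z, W, O, M, R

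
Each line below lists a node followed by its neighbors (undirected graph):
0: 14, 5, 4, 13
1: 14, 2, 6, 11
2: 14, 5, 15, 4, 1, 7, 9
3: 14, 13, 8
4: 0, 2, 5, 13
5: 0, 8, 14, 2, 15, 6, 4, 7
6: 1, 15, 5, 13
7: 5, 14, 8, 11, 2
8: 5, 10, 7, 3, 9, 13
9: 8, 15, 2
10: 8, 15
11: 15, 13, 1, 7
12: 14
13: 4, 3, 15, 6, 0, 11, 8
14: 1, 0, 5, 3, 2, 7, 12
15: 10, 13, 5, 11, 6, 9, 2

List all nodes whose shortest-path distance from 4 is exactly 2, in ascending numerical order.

Level 0: 4
Level 1: 0, 2, 5, 13
Level 2: 1, 3, 6, 7, 8, 9, 11, 14, 15
Level 3: 10, 12

1, 3, 6, 7, 8, 9, 11, 14, 15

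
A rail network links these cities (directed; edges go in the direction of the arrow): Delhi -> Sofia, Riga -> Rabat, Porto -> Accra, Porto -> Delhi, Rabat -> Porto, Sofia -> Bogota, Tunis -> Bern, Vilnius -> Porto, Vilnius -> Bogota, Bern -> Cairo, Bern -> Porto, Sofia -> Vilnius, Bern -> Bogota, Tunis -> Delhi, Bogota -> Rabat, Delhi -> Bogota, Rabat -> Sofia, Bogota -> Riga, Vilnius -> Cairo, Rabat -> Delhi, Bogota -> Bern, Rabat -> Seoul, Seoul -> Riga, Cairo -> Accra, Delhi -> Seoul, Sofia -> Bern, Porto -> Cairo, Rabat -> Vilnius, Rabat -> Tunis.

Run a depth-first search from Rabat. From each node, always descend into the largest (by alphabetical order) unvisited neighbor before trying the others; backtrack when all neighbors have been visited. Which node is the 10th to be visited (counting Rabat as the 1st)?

Visit Rabat
Rabat → Vilnius
Vilnius → Porto
Porto → Delhi
Delhi → Sofia
Sofia → Bogota
Bogota → Riga
Bogota → Bern
Bern → Cairo
Cairo → Accra
Delhi → Seoul
Rabat → Tunis

Visit order: Rabat, Vilnius, Porto, Delhi, Sofia, Bogota, Riga, Bern, Cairo, Accra, Seoul, Tunis

Accra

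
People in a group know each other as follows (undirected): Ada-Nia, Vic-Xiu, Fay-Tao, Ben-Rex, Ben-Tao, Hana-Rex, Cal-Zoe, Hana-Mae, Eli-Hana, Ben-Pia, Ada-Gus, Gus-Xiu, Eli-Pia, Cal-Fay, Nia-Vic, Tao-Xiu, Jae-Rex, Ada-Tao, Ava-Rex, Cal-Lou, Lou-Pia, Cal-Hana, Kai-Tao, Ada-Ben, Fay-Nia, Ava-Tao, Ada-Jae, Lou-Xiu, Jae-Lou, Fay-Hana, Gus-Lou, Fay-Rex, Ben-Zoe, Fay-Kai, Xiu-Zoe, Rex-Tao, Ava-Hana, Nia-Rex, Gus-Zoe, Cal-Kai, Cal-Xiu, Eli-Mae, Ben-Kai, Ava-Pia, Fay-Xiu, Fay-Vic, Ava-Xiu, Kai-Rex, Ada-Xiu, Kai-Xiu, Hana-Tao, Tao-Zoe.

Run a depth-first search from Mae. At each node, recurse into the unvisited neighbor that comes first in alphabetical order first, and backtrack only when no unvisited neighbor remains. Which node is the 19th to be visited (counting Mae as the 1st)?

Zoe

Visit Mae
Mae → Eli
Eli → Hana
Hana → Ava
Ava → Pia
Pia → Ben
Ben → Ada
Ada → Gus
Gus → Lou
Lou → Cal
Cal → Fay
Fay → Kai
Kai → Rex
Rex → Jae
Rex → Nia
Nia → Vic
Vic → Xiu
Xiu → Tao
Tao → Zoe

Visit order: Mae, Eli, Hana, Ava, Pia, Ben, Ada, Gus, Lou, Cal, Fay, Kai, Rex, Jae, Nia, Vic, Xiu, Tao, Zoe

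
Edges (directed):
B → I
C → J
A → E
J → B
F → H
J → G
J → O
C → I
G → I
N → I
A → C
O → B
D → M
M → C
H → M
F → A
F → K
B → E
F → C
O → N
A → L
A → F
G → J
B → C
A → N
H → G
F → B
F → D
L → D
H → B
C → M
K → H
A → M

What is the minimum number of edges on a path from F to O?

Level 0: F
Level 1: A, B, C, D, H, K
Level 2: E, G, I, J, L, M, N
Level 3: O
O first appears at level 3.

3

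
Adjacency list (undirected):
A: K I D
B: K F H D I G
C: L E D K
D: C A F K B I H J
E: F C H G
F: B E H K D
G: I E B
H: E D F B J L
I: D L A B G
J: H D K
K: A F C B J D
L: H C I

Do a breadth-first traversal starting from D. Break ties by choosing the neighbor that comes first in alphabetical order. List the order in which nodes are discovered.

D → A → B → C → F → H → I → J → K → G → E → L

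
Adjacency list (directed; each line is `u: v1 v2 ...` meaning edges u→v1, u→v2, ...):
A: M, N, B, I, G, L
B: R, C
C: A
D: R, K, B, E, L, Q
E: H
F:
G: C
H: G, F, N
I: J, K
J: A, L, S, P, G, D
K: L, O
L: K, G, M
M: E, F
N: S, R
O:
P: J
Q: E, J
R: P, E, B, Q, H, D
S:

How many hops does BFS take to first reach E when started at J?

Level 0: J
Level 1: A, D, G, L, P, S
Level 2: B, C, E, I, K, M, N, Q, R
Level 3: F, H, O
E first appears at level 2.

2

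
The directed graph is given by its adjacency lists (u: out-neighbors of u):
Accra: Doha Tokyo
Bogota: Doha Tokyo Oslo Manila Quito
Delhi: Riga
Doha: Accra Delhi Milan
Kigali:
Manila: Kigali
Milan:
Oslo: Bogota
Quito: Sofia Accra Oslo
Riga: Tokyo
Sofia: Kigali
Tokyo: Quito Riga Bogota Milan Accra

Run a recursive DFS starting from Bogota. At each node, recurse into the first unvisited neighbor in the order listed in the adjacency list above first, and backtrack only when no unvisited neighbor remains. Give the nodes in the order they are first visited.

Visit Bogota
Bogota → Doha
Doha → Accra
Accra → Tokyo
Tokyo → Quito
Quito → Sofia
Sofia → Kigali
Quito → Oslo
Tokyo → Riga
Tokyo → Milan
Doha → Delhi
Bogota → Manila

Bogota → Doha → Accra → Tokyo → Quito → Sofia → Kigali → Oslo → Riga → Milan → Delhi → Manila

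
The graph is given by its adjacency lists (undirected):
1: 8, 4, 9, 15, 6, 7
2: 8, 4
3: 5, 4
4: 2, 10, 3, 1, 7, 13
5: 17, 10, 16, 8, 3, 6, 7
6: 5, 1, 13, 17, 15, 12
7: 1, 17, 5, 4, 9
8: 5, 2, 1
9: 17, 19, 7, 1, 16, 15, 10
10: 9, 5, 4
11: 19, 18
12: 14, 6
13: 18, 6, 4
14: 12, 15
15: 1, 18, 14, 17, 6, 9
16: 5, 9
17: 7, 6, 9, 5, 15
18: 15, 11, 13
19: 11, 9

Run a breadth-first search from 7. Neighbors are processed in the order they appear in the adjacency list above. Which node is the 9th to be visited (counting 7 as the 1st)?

6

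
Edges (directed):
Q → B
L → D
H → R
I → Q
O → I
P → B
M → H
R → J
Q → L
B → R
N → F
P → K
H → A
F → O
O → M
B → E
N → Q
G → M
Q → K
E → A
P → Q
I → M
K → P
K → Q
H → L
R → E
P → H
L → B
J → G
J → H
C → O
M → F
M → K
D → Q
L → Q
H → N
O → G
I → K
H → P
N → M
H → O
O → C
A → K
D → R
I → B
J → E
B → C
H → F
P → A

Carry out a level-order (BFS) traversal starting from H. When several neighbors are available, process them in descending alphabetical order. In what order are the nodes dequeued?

H, R, P, O, N, L, F, A, J, E, Q, K, B, M, I, G, C, D

Visit H; enqueue R, P, O, N, L, F, A → queue [R, P, O, N, L, F, A]
Visit R; enqueue J, E → queue [P, O, N, L, F, A, J, E]
Visit P; enqueue Q, K, B → queue [O, N, L, F, A, J, E, Q, K, B]
Visit O; enqueue M, I, G, C → queue [N, L, F, A, J, E, Q, K, B, M, I, G, C]
Visit N → queue [L, F, A, J, E, Q, K, B, M, I, G, C]
Visit L; enqueue D → queue [F, A, J, E, Q, K, B, M, I, G, C, D]
Visit F → queue [A, J, E, Q, K, B, M, I, G, C, D]
Visit A → queue [J, E, Q, K, B, M, I, G, C, D]
Visit J → queue [E, Q, K, B, M, I, G, C, D]
Visit E → queue [Q, K, B, M, I, G, C, D]
Visit Q → queue [K, B, M, I, G, C, D]
Visit K → queue [B, M, I, G, C, D]
Visit B → queue [M, I, G, C, D]
Visit M → queue [I, G, C, D]
Visit I → queue [G, C, D]
Visit G → queue [C, D]
Visit C → queue [D]
Visit D → queue []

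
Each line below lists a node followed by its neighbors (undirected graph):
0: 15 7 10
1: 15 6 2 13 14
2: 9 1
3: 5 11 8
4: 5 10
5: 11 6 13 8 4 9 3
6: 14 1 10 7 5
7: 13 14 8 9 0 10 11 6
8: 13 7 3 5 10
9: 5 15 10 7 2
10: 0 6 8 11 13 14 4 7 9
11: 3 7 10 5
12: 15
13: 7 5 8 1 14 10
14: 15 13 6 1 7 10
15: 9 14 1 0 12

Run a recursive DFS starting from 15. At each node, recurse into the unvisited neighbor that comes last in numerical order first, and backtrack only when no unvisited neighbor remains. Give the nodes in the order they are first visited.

Visit 15
15 → 14
14 → 13
13 → 10
10 → 11
11 → 7
7 → 9
9 → 5
5 → 8
8 → 3
5 → 6
6 → 1
1 → 2
5 → 4
7 → 0
15 → 12

15 → 14 → 13 → 10 → 11 → 7 → 9 → 5 → 8 → 3 → 6 → 1 → 2 → 4 → 0 → 12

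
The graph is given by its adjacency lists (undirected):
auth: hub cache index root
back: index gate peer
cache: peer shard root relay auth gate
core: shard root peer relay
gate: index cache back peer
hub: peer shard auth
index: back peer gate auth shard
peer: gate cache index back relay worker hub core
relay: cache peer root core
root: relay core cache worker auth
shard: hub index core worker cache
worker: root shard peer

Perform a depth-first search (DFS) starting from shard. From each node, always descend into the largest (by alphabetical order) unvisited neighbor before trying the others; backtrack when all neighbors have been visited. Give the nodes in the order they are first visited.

Visit shard
shard → worker
worker → root
root → relay
relay → peer
peer → index
index → gate
gate → cache
cache → auth
auth → hub
gate → back
peer → core

shard → worker → root → relay → peer → index → gate → cache → auth → hub → back → core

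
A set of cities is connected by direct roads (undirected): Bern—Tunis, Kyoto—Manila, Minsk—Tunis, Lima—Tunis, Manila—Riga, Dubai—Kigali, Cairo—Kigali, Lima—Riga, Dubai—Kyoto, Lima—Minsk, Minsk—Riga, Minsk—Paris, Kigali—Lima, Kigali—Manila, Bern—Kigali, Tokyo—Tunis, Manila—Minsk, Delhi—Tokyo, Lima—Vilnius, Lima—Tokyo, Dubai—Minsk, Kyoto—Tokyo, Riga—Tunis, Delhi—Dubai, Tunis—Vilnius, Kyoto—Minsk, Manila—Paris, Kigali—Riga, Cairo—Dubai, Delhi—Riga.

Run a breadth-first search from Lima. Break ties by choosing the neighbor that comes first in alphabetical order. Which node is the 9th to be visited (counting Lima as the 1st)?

Visit Lima; enqueue Kigali, Minsk, Riga, Tokyo, Tunis, Vilnius → queue [Kigali, Minsk, Riga, Tokyo, Tunis, Vilnius]
Visit Kigali; enqueue Bern, Cairo, Dubai, Manila → queue [Minsk, Riga, Tokyo, Tunis, Vilnius, Bern, Cairo, Dubai, Manila]
Visit Minsk; enqueue Kyoto, Paris → queue [Riga, Tokyo, Tunis, Vilnius, Bern, Cairo, Dubai, Manila, Kyoto, Paris]
Visit Riga; enqueue Delhi → queue [Tokyo, Tunis, Vilnius, Bern, Cairo, Dubai, Manila, Kyoto, Paris, Delhi]
Visit Tokyo → queue [Tunis, Vilnius, Bern, Cairo, Dubai, Manila, Kyoto, Paris, Delhi]
Visit Tunis → queue [Vilnius, Bern, Cairo, Dubai, Manila, Kyoto, Paris, Delhi]
Visit Vilnius → queue [Bern, Cairo, Dubai, Manila, Kyoto, Paris, Delhi]
Visit Bern → queue [Cairo, Dubai, Manila, Kyoto, Paris, Delhi]
Visit Cairo → queue [Dubai, Manila, Kyoto, Paris, Delhi]
Visit Dubai → queue [Manila, Kyoto, Paris, Delhi]
Visit Manila → queue [Kyoto, Paris, Delhi]
Visit Kyoto → queue [Paris, Delhi]
Visit Paris → queue [Delhi]
Visit Delhi → queue []

Visit order: Lima, Kigali, Minsk, Riga, Tokyo, Tunis, Vilnius, Bern, Cairo, Dubai, Manila, Kyoto, Paris, Delhi

Cairo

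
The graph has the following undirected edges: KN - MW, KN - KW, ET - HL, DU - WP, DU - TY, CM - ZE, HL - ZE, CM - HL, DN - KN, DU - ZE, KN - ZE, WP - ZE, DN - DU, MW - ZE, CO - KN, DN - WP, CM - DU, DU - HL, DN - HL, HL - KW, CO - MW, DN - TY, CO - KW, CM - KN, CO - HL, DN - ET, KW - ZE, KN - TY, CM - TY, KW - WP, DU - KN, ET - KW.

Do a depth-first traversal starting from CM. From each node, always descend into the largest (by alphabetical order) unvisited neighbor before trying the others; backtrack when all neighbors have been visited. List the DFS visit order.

CM, ZE, WP, KW, KN, TY, DU, HL, ET, DN, CO, MW

Visit CM
CM → ZE
ZE → WP
WP → KW
KW → KN
KN → TY
TY → DU
DU → HL
HL → ET
ET → DN
HL → CO
CO → MW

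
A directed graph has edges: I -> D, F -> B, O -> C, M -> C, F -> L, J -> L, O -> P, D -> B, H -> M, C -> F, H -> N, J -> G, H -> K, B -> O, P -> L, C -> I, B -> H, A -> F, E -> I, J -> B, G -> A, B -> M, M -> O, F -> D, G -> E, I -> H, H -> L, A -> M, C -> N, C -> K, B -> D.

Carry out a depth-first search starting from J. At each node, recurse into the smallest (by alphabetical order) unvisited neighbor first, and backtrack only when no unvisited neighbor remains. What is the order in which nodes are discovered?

Visit J
J → B
B → D
B → H
H → K
H → L
H → M
M → C
C → F
C → I
C → N
M → O
O → P
J → G
G → A
G → E

J, B, D, H, K, L, M, C, F, I, N, O, P, G, A, E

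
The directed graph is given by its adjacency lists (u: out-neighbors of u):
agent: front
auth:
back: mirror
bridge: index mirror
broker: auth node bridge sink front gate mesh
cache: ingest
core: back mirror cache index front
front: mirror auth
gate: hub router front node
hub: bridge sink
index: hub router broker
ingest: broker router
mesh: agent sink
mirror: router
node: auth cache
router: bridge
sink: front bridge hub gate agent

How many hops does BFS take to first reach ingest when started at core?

2

Level 0: core
Level 1: back, cache, front, index, mirror
Level 2: auth, broker, hub, ingest, router
Level 3: bridge, gate, mesh, node, sink
Level 4: agent
ingest first appears at level 2.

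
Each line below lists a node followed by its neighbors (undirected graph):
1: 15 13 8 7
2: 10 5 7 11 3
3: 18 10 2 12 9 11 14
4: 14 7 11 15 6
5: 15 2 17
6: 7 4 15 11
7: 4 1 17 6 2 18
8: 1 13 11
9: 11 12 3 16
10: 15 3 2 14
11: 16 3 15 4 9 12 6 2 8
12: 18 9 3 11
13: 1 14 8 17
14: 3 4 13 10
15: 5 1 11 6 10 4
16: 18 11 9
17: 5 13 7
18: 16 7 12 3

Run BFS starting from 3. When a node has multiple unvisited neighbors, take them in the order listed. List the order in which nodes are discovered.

Visit 3; enqueue 18, 10, 2, 12, 9, 11, 14 → queue [18, 10, 2, 12, 9, 11, 14]
Visit 18; enqueue 16, 7 → queue [10, 2, 12, 9, 11, 14, 16, 7]
Visit 10; enqueue 15 → queue [2, 12, 9, 11, 14, 16, 7, 15]
Visit 2; enqueue 5 → queue [12, 9, 11, 14, 16, 7, 15, 5]
Visit 12 → queue [9, 11, 14, 16, 7, 15, 5]
Visit 9 → queue [11, 14, 16, 7, 15, 5]
Visit 11; enqueue 4, 6, 8 → queue [14, 16, 7, 15, 5, 4, 6, 8]
Visit 14; enqueue 13 → queue [16, 7, 15, 5, 4, 6, 8, 13]
Visit 16 → queue [7, 15, 5, 4, 6, 8, 13]
Visit 7; enqueue 1, 17 → queue [15, 5, 4, 6, 8, 13, 1, 17]
Visit 15 → queue [5, 4, 6, 8, 13, 1, 17]
Visit 5 → queue [4, 6, 8, 13, 1, 17]
Visit 4 → queue [6, 8, 13, 1, 17]
Visit 6 → queue [8, 13, 1, 17]
Visit 8 → queue [13, 1, 17]
Visit 13 → queue [1, 17]
Visit 1 → queue [17]
Visit 17 → queue []

3, 18, 10, 2, 12, 9, 11, 14, 16, 7, 15, 5, 4, 6, 8, 13, 1, 17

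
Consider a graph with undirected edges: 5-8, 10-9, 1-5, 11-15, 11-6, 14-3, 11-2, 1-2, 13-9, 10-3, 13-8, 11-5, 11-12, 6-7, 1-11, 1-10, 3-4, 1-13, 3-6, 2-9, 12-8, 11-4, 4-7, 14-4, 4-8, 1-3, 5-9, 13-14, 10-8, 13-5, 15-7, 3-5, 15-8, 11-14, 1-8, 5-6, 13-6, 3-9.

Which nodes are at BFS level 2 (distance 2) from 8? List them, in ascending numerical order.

2, 3, 6, 7, 9, 11, 14

Level 0: 8
Level 1: 1, 4, 5, 10, 12, 13, 15
Level 2: 2, 3, 6, 7, 9, 11, 14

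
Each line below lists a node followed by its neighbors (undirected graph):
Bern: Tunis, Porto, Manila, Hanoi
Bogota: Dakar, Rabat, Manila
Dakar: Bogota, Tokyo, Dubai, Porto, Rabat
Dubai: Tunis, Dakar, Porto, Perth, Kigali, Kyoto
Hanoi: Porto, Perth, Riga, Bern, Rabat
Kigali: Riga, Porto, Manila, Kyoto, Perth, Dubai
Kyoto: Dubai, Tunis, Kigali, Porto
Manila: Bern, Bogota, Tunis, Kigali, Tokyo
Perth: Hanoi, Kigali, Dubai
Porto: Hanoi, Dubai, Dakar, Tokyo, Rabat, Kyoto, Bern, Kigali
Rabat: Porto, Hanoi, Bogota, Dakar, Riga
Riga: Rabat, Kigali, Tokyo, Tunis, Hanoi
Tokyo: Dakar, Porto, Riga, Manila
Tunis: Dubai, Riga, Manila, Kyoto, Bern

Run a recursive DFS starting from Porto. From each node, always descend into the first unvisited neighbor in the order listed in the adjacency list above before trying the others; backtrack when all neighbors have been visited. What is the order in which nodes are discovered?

Porto → Hanoi → Perth → Kigali → Riga → Rabat → Bogota → Dakar → Tokyo → Manila → Bern → Tunis → Dubai → Kyoto

Visit Porto
Porto → Hanoi
Hanoi → Perth
Perth → Kigali
Kigali → Riga
Riga → Rabat
Rabat → Bogota
Bogota → Dakar
Dakar → Tokyo
Tokyo → Manila
Manila → Bern
Bern → Tunis
Tunis → Dubai
Dubai → Kyoto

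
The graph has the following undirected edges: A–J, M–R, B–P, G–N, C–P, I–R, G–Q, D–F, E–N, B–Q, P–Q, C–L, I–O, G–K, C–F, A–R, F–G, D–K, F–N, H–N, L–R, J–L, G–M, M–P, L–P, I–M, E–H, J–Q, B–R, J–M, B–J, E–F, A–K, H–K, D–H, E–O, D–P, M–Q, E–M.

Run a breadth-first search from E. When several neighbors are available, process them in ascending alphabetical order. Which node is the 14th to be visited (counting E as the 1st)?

Visit E; enqueue F, H, M, N, O → queue [F, H, M, N, O]
Visit F; enqueue C, D, G → queue [H, M, N, O, C, D, G]
Visit H; enqueue K → queue [M, N, O, C, D, G, K]
Visit M; enqueue I, J, P, Q, R → queue [N, O, C, D, G, K, I, J, P, Q, R]
Visit N → queue [O, C, D, G, K, I, J, P, Q, R]
Visit O → queue [C, D, G, K, I, J, P, Q, R]
Visit C; enqueue L → queue [D, G, K, I, J, P, Q, R, L]
Visit D → queue [G, K, I, J, P, Q, R, L]
Visit G → queue [K, I, J, P, Q, R, L]
Visit K; enqueue A → queue [I, J, P, Q, R, L, A]
Visit I → queue [J, P, Q, R, L, A]
Visit J; enqueue B → queue [P, Q, R, L, A, B]
Visit P → queue [Q, R, L, A, B]
Visit Q → queue [R, L, A, B]
Visit R → queue [L, A, B]
Visit L → queue [A, B]
Visit A → queue [B]
Visit B → queue []

Visit order: E, F, H, M, N, O, C, D, G, K, I, J, P, Q, R, L, A, B

Q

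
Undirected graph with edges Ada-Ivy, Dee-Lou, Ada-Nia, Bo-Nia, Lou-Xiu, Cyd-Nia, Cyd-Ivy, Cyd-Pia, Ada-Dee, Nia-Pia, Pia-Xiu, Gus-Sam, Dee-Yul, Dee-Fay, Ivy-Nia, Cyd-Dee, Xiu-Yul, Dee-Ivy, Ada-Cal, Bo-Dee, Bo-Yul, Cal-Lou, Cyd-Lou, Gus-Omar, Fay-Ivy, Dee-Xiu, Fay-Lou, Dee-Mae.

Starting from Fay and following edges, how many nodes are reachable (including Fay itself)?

13

BFS from Fay visits: Fay, Dee, Ivy, Lou, Ada, Bo, Cyd, Mae, Xiu, Yul, Nia, Cal, Pia
Reachable nodes: 13 of 16 total.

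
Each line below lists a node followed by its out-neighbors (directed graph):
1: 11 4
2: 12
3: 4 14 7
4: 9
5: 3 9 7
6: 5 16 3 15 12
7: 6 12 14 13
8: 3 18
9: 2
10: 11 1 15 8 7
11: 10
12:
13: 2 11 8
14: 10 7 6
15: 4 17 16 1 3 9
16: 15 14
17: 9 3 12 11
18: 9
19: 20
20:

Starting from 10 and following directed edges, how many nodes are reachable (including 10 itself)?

BFS from 10 visits: 10, 15, 11, 8, 7, 1, 17, 16, 9, 4, 3, 18, 14, 13, 12, 6, 2, 5
Reachable nodes: 18 of 20 total.

18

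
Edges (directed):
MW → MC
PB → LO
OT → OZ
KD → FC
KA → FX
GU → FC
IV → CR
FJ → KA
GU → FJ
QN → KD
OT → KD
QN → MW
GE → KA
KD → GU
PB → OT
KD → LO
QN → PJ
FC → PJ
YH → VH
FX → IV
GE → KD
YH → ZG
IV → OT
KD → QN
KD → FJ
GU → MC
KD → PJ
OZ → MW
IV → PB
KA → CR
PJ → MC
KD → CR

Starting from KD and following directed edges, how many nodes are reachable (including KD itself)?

BFS from KD visits: KD, CR, FC, FJ, GU, LO, PJ, QN, KA, MC, MW, FX, IV, OT, PB, OZ
Reachable nodes: 16 of 20 total.

16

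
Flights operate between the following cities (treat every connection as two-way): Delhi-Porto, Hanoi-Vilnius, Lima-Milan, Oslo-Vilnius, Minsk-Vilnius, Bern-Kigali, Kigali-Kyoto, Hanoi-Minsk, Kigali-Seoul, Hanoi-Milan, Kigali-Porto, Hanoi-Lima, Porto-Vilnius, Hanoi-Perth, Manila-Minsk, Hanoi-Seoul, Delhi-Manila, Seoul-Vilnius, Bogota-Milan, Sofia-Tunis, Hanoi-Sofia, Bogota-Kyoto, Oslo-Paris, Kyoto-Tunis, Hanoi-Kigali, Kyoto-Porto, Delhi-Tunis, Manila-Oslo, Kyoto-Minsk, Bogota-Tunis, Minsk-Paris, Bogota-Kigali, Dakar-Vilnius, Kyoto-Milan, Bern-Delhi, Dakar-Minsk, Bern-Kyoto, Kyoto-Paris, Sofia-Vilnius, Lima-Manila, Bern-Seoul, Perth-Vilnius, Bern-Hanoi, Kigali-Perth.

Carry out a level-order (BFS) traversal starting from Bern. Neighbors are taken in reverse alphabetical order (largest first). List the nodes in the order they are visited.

Visit Bern; enqueue Seoul, Kyoto, Kigali, Hanoi, Delhi → queue [Seoul, Kyoto, Kigali, Hanoi, Delhi]
Visit Seoul; enqueue Vilnius → queue [Kyoto, Kigali, Hanoi, Delhi, Vilnius]
Visit Kyoto; enqueue Tunis, Porto, Paris, Minsk, Milan, Bogota → queue [Kigali, Hanoi, Delhi, Vilnius, Tunis, Porto, Paris, Minsk, Milan, Bogota]
Visit Kigali; enqueue Perth → queue [Hanoi, Delhi, Vilnius, Tunis, Porto, Paris, Minsk, Milan, Bogota, Perth]
Visit Hanoi; enqueue Sofia, Lima → queue [Delhi, Vilnius, Tunis, Porto, Paris, Minsk, Milan, Bogota, Perth, Sofia, Lima]
Visit Delhi; enqueue Manila → queue [Vilnius, Tunis, Porto, Paris, Minsk, Milan, Bogota, Perth, Sofia, Lima, Manila]
Visit Vilnius; enqueue Oslo, Dakar → queue [Tunis, Porto, Paris, Minsk, Milan, Bogota, Perth, Sofia, Lima, Manila, Oslo, Dakar]
Visit Tunis → queue [Porto, Paris, Minsk, Milan, Bogota, Perth, Sofia, Lima, Manila, Oslo, Dakar]
Visit Porto → queue [Paris, Minsk, Milan, Bogota, Perth, Sofia, Lima, Manila, Oslo, Dakar]
Visit Paris → queue [Minsk, Milan, Bogota, Perth, Sofia, Lima, Manila, Oslo, Dakar]
Visit Minsk → queue [Milan, Bogota, Perth, Sofia, Lima, Manila, Oslo, Dakar]
Visit Milan → queue [Bogota, Perth, Sofia, Lima, Manila, Oslo, Dakar]
Visit Bogota → queue [Perth, Sofia, Lima, Manila, Oslo, Dakar]
Visit Perth → queue [Sofia, Lima, Manila, Oslo, Dakar]
Visit Sofia → queue [Lima, Manila, Oslo, Dakar]
Visit Lima → queue [Manila, Oslo, Dakar]
Visit Manila → queue [Oslo, Dakar]
Visit Oslo → queue [Dakar]
Visit Dakar → queue []

Bern → Seoul → Kyoto → Kigali → Hanoi → Delhi → Vilnius → Tunis → Porto → Paris → Minsk → Milan → Bogota → Perth → Sofia → Lima → Manila → Oslo → Dakar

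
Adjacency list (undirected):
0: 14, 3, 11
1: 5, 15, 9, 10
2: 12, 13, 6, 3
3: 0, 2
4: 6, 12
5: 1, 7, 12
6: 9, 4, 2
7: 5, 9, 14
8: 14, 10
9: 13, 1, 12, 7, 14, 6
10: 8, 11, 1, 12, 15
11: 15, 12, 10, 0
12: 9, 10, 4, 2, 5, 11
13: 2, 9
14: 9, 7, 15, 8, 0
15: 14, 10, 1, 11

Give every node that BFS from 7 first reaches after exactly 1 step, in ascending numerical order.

Level 0: 7
Level 1: 5, 9, 14
Level 2: 0, 1, 6, 8, 12, 13, 15
Level 3: 2, 3, 4, 10, 11

5, 9, 14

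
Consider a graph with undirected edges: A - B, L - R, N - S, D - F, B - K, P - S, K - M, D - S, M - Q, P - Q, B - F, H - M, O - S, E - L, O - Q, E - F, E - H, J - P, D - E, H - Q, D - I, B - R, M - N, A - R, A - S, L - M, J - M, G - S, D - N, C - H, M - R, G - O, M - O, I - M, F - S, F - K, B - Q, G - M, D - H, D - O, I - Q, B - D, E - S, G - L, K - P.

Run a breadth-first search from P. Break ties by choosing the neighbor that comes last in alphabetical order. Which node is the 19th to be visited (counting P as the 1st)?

Visit P; enqueue S, Q, K, J → queue [S, Q, K, J]
Visit S; enqueue O, N, G, F, E, D, A → queue [Q, K, J, O, N, G, F, E, D, A]
Visit Q; enqueue M, I, H, B → queue [K, J, O, N, G, F, E, D, A, M, I, H, B]
Visit K → queue [J, O, N, G, F, E, D, A, M, I, H, B]
Visit J → queue [O, N, G, F, E, D, A, M, I, H, B]
Visit O → queue [N, G, F, E, D, A, M, I, H, B]
Visit N → queue [G, F, E, D, A, M, I, H, B]
Visit G; enqueue L → queue [F, E, D, A, M, I, H, B, L]
Visit F → queue [E, D, A, M, I, H, B, L]
Visit E → queue [D, A, M, I, H, B, L]
Visit D → queue [A, M, I, H, B, L]
Visit A; enqueue R → queue [M, I, H, B, L, R]
Visit M → queue [I, H, B, L, R]
Visit I → queue [H, B, L, R]
Visit H; enqueue C → queue [B, L, R, C]
Visit B → queue [L, R, C]
Visit L → queue [R, C]
Visit R → queue [C]
Visit C → queue []

Visit order: P, S, Q, K, J, O, N, G, F, E, D, A, M, I, H, B, L, R, C

C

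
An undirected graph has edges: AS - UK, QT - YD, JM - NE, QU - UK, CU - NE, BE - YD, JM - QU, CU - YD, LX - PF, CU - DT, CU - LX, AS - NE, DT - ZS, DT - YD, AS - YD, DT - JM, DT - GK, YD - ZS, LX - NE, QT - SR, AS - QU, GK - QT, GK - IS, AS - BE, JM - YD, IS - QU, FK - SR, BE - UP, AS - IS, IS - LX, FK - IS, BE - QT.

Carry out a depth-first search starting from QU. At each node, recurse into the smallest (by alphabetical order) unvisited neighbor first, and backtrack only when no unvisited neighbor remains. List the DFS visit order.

Visit QU
QU → AS
AS → BE
BE → QT
QT → GK
GK → DT
DT → CU
CU → LX
LX → IS
IS → FK
FK → SR
LX → NE
NE → JM
JM → YD
YD → ZS
LX → PF
BE → UP
AS → UK

QU → AS → BE → QT → GK → DT → CU → LX → IS → FK → SR → NE → JM → YD → ZS → PF → UP → UK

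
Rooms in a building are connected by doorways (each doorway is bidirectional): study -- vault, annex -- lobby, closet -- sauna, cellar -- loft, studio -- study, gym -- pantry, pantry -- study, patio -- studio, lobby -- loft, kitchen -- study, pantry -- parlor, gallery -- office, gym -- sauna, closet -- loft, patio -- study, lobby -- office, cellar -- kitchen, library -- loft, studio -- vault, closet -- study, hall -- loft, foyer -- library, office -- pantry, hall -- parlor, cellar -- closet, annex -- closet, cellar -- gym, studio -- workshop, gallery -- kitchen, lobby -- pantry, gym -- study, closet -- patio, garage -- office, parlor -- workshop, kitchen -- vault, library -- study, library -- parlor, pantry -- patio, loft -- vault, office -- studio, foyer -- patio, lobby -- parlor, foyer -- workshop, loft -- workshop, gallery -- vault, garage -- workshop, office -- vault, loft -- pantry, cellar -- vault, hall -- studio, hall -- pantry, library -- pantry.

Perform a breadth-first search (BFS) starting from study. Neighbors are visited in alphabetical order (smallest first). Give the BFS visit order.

Visit study; enqueue closet, gym, kitchen, library, pantry, patio, studio, vault → queue [closet, gym, kitchen, library, pantry, patio, studio, vault]
Visit closet; enqueue annex, cellar, loft, sauna → queue [gym, kitchen, library, pantry, patio, studio, vault, annex, cellar, loft, sauna]
Visit gym → queue [kitchen, library, pantry, patio, studio, vault, annex, cellar, loft, sauna]
Visit kitchen; enqueue gallery → queue [library, pantry, patio, studio, vault, annex, cellar, loft, sauna, gallery]
Visit library; enqueue foyer, parlor → queue [pantry, patio, studio, vault, annex, cellar, loft, sauna, gallery, foyer, parlor]
Visit pantry; enqueue hall, lobby, office → queue [patio, studio, vault, annex, cellar, loft, sauna, gallery, foyer, parlor, hall, lobby, office]
Visit patio → queue [studio, vault, annex, cellar, loft, sauna, gallery, foyer, parlor, hall, lobby, office]
Visit studio; enqueue workshop → queue [vault, annex, cellar, loft, sauna, gallery, foyer, parlor, hall, lobby, office, workshop]
Visit vault → queue [annex, cellar, loft, sauna, gallery, foyer, parlor, hall, lobby, office, workshop]
Visit annex → queue [cellar, loft, sauna, gallery, foyer, parlor, hall, lobby, office, workshop]
Visit cellar → queue [loft, sauna, gallery, foyer, parlor, hall, lobby, office, workshop]
Visit loft → queue [sauna, gallery, foyer, parlor, hall, lobby, office, workshop]
Visit sauna → queue [gallery, foyer, parlor, hall, lobby, office, workshop]
Visit gallery → queue [foyer, parlor, hall, lobby, office, workshop]
Visit foyer → queue [parlor, hall, lobby, office, workshop]
Visit parlor → queue [hall, lobby, office, workshop]
Visit hall → queue [lobby, office, workshop]
Visit lobby → queue [office, workshop]
Visit office; enqueue garage → queue [workshop, garage]
Visit workshop → queue [garage]
Visit garage → queue []

study -> closet -> gym -> kitchen -> library -> pantry -> patio -> studio -> vault -> annex -> cellar -> loft -> sauna -> gallery -> foyer -> parlor -> hall -> lobby -> office -> workshop -> garage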